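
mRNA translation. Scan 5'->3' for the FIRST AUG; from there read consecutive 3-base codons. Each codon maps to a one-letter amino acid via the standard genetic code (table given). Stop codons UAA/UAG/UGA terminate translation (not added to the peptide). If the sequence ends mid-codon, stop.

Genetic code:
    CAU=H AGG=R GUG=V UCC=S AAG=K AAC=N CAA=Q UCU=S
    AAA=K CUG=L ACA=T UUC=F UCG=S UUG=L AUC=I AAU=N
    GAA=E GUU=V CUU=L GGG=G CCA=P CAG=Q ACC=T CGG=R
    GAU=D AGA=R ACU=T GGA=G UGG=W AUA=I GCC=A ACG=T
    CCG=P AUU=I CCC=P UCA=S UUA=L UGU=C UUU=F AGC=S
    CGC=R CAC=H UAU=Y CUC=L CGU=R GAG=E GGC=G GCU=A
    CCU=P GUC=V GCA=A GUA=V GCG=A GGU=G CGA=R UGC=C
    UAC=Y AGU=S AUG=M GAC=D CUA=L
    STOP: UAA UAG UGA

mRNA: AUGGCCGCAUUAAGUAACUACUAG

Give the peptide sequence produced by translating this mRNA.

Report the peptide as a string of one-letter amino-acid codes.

Answer: MAALSNY

Derivation:
start AUG at pos 0
pos 0: AUG -> M; peptide=M
pos 3: GCC -> A; peptide=MA
pos 6: GCA -> A; peptide=MAA
pos 9: UUA -> L; peptide=MAAL
pos 12: AGU -> S; peptide=MAALS
pos 15: AAC -> N; peptide=MAALSN
pos 18: UAC -> Y; peptide=MAALSNY
pos 21: UAG -> STOP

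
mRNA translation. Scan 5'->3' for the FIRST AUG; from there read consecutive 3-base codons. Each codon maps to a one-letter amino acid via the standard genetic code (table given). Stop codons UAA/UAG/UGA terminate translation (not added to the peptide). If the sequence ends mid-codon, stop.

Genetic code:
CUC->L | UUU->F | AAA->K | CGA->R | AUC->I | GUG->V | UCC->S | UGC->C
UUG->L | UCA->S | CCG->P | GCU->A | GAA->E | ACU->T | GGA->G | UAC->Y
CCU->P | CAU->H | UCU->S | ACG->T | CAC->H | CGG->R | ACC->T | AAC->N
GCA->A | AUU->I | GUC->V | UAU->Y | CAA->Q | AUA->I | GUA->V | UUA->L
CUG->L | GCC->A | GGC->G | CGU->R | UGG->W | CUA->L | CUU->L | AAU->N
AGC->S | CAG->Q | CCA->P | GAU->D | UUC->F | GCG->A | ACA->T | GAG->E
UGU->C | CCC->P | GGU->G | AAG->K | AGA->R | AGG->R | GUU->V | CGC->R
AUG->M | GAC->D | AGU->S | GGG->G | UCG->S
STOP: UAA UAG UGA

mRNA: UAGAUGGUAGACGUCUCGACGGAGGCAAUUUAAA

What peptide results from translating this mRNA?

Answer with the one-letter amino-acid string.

start AUG at pos 3
pos 3: AUG -> M; peptide=M
pos 6: GUA -> V; peptide=MV
pos 9: GAC -> D; peptide=MVD
pos 12: GUC -> V; peptide=MVDV
pos 15: UCG -> S; peptide=MVDVS
pos 18: ACG -> T; peptide=MVDVST
pos 21: GAG -> E; peptide=MVDVSTE
pos 24: GCA -> A; peptide=MVDVSTEA
pos 27: AUU -> I; peptide=MVDVSTEAI
pos 30: UAA -> STOP

Answer: MVDVSTEAI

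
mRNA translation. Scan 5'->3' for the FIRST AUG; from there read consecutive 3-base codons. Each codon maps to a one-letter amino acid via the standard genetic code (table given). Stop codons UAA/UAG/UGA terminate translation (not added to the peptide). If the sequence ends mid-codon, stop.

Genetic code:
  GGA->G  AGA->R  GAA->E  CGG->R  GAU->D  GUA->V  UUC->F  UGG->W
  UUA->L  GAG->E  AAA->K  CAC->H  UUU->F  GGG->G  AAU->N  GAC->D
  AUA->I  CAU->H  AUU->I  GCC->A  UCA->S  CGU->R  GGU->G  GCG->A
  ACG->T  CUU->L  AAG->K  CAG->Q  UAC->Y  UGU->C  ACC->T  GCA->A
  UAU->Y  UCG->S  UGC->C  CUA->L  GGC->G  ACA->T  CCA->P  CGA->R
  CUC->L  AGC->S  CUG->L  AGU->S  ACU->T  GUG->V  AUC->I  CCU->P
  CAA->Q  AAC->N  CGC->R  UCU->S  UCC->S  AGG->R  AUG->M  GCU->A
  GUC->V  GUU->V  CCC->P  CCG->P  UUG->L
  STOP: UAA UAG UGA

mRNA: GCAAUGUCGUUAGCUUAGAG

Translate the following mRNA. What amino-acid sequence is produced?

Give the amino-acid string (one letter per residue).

Answer: MSLA

Derivation:
start AUG at pos 3
pos 3: AUG -> M; peptide=M
pos 6: UCG -> S; peptide=MS
pos 9: UUA -> L; peptide=MSL
pos 12: GCU -> A; peptide=MSLA
pos 15: UAG -> STOP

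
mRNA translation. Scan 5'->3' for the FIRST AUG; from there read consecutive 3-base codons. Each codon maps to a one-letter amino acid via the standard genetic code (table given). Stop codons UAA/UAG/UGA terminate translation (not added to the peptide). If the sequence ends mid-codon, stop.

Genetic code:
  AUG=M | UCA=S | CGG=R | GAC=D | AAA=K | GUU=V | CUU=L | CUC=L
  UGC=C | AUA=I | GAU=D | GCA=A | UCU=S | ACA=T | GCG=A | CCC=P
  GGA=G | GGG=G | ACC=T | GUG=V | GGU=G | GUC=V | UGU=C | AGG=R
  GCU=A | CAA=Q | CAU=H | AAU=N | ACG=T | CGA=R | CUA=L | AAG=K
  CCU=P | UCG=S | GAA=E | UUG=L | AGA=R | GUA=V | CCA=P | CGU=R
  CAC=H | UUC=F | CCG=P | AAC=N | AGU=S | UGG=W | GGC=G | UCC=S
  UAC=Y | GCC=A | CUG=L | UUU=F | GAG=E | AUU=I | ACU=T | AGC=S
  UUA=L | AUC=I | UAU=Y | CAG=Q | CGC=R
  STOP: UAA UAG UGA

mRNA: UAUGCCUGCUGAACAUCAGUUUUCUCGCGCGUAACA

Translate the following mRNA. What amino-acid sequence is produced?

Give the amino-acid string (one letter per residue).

Answer: MPAEHQFSRA

Derivation:
start AUG at pos 1
pos 1: AUG -> M; peptide=M
pos 4: CCU -> P; peptide=MP
pos 7: GCU -> A; peptide=MPA
pos 10: GAA -> E; peptide=MPAE
pos 13: CAU -> H; peptide=MPAEH
pos 16: CAG -> Q; peptide=MPAEHQ
pos 19: UUU -> F; peptide=MPAEHQF
pos 22: UCU -> S; peptide=MPAEHQFS
pos 25: CGC -> R; peptide=MPAEHQFSR
pos 28: GCG -> A; peptide=MPAEHQFSRA
pos 31: UAA -> STOP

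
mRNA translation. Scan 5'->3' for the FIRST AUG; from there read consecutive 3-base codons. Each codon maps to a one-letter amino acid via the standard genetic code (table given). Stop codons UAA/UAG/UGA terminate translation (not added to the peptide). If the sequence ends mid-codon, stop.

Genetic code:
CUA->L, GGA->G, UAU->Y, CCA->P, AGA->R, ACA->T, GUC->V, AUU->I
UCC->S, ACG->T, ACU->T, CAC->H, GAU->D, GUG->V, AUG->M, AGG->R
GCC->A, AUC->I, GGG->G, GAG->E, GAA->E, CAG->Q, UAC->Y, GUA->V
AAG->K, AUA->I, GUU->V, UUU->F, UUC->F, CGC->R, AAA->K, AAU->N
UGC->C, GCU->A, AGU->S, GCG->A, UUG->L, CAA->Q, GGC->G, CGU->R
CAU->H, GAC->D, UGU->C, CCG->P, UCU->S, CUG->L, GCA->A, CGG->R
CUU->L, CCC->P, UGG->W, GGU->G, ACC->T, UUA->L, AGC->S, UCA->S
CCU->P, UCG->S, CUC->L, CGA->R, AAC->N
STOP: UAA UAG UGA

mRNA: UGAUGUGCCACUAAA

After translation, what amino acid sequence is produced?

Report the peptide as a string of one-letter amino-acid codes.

start AUG at pos 2
pos 2: AUG -> M; peptide=M
pos 5: UGC -> C; peptide=MC
pos 8: CAC -> H; peptide=MCH
pos 11: UAA -> STOP

Answer: MCH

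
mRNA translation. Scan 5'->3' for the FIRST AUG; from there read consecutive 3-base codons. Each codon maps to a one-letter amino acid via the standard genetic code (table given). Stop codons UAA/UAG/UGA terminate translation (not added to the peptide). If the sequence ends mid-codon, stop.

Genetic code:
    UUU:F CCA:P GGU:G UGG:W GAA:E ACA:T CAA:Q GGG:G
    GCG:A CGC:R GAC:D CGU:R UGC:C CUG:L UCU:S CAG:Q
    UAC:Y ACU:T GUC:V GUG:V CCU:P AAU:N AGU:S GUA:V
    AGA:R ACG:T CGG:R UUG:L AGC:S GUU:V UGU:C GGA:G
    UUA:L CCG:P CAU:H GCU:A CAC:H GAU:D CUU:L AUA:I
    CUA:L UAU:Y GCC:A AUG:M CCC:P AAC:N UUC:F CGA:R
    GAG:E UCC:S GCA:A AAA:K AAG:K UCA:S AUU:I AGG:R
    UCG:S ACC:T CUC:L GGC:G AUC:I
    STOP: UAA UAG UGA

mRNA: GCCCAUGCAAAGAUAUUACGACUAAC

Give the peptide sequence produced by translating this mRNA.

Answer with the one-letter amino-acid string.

start AUG at pos 4
pos 4: AUG -> M; peptide=M
pos 7: CAA -> Q; peptide=MQ
pos 10: AGA -> R; peptide=MQR
pos 13: UAU -> Y; peptide=MQRY
pos 16: UAC -> Y; peptide=MQRYY
pos 19: GAC -> D; peptide=MQRYYD
pos 22: UAA -> STOP

Answer: MQRYYD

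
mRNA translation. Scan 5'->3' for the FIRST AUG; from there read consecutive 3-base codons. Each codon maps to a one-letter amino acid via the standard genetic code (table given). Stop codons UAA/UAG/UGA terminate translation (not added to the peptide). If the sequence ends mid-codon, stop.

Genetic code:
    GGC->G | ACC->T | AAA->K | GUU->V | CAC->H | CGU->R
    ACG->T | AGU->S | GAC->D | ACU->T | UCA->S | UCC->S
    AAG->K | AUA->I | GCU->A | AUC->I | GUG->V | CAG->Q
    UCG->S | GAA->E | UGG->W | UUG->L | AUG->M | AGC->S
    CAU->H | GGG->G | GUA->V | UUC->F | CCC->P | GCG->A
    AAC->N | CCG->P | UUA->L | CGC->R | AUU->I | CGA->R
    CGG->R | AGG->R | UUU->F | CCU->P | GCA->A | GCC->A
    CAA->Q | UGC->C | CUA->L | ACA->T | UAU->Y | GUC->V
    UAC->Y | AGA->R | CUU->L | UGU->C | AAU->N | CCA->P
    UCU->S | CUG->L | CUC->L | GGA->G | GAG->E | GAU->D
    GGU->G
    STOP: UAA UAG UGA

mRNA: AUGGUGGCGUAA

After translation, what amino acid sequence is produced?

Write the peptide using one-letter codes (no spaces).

start AUG at pos 0
pos 0: AUG -> M; peptide=M
pos 3: GUG -> V; peptide=MV
pos 6: GCG -> A; peptide=MVA
pos 9: UAA -> STOP

Answer: MVA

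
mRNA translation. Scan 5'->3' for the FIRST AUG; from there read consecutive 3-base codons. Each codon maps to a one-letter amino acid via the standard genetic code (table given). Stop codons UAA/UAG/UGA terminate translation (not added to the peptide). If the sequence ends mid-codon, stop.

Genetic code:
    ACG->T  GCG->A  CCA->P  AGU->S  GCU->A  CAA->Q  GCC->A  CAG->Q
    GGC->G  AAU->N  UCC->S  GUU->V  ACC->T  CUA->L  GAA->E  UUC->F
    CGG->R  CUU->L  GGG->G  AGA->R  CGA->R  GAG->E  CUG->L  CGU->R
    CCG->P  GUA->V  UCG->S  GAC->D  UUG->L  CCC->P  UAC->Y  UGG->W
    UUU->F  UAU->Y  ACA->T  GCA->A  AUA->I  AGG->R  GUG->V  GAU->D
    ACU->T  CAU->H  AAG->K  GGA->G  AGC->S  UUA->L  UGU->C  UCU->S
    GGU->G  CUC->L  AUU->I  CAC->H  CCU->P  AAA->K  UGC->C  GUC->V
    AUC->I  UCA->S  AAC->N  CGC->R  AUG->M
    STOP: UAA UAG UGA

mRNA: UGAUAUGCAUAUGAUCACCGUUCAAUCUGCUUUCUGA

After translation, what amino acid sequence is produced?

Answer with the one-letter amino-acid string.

Answer: MHMITVQSAF

Derivation:
start AUG at pos 4
pos 4: AUG -> M; peptide=M
pos 7: CAU -> H; peptide=MH
pos 10: AUG -> M; peptide=MHM
pos 13: AUC -> I; peptide=MHMI
pos 16: ACC -> T; peptide=MHMIT
pos 19: GUU -> V; peptide=MHMITV
pos 22: CAA -> Q; peptide=MHMITVQ
pos 25: UCU -> S; peptide=MHMITVQS
pos 28: GCU -> A; peptide=MHMITVQSA
pos 31: UUC -> F; peptide=MHMITVQSAF
pos 34: UGA -> STOP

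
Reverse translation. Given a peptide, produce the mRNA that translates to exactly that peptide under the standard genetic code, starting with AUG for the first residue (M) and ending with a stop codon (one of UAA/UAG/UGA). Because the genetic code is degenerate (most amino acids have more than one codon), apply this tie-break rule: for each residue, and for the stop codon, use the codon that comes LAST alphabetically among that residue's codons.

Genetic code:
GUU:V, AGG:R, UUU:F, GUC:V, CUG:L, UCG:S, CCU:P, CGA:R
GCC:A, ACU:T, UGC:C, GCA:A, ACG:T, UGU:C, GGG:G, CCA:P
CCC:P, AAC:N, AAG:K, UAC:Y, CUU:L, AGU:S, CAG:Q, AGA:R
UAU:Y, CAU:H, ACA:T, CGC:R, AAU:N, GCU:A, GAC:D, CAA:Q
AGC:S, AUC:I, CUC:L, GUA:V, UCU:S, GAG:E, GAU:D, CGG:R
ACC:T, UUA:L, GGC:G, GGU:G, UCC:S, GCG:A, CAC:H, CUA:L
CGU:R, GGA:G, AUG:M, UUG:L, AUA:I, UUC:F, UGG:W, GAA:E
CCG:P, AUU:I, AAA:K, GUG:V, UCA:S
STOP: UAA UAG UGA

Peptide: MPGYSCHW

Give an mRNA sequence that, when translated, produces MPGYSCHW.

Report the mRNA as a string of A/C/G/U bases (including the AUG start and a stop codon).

Answer: mRNA: AUGCCUGGUUAUUCUUGUCAUUGGUGA

Derivation:
residue 1: M -> AUG (start codon)
residue 2: P codons sorted = CCA,CCC,CCG,CCU -> pick last = CCU
residue 3: G codons sorted = GGA,GGC,GGG,GGU -> pick last = GGU
residue 4: Y codons sorted = UAC,UAU -> pick last = UAU
residue 5: S codons sorted = AGC,AGU,UCA,UCC,UCG,UCU -> pick last = UCU
residue 6: C codons sorted = UGC,UGU -> pick last = UGU
residue 7: H codons sorted = CAC,CAU -> pick last = CAU
residue 8: W -> UGG (only codon)
terminator: stop codons sorted = UAA,UAG,UGA -> pick last = UGA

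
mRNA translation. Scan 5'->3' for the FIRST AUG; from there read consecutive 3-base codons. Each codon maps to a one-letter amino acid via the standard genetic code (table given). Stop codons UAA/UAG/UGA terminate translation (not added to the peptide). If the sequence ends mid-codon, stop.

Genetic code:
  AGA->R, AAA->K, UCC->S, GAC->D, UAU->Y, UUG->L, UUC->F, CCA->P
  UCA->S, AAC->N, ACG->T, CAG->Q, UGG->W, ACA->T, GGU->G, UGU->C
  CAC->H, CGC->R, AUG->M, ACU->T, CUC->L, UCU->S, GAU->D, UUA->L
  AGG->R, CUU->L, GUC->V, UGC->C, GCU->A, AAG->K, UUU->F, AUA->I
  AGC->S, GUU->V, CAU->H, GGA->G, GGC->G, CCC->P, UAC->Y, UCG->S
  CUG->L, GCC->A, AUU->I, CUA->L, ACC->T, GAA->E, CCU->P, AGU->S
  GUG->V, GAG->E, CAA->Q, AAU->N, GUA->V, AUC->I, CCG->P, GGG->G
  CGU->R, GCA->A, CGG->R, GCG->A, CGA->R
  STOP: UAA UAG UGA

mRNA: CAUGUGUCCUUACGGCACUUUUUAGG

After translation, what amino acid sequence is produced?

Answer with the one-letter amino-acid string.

Answer: MCPYGTF

Derivation:
start AUG at pos 1
pos 1: AUG -> M; peptide=M
pos 4: UGU -> C; peptide=MC
pos 7: CCU -> P; peptide=MCP
pos 10: UAC -> Y; peptide=MCPY
pos 13: GGC -> G; peptide=MCPYG
pos 16: ACU -> T; peptide=MCPYGT
pos 19: UUU -> F; peptide=MCPYGTF
pos 22: UAG -> STOP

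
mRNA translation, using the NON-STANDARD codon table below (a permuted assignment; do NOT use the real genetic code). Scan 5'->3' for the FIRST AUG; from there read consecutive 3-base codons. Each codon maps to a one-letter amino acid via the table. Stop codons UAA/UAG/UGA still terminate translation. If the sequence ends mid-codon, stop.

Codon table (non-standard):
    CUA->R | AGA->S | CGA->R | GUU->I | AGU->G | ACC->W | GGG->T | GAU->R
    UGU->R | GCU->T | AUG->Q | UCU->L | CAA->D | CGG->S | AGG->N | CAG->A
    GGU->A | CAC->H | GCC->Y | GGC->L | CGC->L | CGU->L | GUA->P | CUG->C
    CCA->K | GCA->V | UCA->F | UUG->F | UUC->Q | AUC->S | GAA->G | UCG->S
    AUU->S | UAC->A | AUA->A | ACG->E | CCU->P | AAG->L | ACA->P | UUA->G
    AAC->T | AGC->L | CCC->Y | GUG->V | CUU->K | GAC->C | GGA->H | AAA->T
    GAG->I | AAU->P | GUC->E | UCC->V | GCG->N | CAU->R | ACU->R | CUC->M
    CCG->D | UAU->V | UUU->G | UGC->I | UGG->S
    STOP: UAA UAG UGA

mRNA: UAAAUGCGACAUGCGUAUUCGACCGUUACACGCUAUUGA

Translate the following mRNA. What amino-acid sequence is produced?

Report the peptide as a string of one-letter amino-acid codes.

Answer: QRRNVSWIPLV

Derivation:
start AUG at pos 3
pos 3: AUG -> Q; peptide=Q
pos 6: CGA -> R; peptide=QR
pos 9: CAU -> R; peptide=QRR
pos 12: GCG -> N; peptide=QRRN
pos 15: UAU -> V; peptide=QRRNV
pos 18: UCG -> S; peptide=QRRNVS
pos 21: ACC -> W; peptide=QRRNVSW
pos 24: GUU -> I; peptide=QRRNVSWI
pos 27: ACA -> P; peptide=QRRNVSWIP
pos 30: CGC -> L; peptide=QRRNVSWIPL
pos 33: UAU -> V; peptide=QRRNVSWIPLV
pos 36: UGA -> STOP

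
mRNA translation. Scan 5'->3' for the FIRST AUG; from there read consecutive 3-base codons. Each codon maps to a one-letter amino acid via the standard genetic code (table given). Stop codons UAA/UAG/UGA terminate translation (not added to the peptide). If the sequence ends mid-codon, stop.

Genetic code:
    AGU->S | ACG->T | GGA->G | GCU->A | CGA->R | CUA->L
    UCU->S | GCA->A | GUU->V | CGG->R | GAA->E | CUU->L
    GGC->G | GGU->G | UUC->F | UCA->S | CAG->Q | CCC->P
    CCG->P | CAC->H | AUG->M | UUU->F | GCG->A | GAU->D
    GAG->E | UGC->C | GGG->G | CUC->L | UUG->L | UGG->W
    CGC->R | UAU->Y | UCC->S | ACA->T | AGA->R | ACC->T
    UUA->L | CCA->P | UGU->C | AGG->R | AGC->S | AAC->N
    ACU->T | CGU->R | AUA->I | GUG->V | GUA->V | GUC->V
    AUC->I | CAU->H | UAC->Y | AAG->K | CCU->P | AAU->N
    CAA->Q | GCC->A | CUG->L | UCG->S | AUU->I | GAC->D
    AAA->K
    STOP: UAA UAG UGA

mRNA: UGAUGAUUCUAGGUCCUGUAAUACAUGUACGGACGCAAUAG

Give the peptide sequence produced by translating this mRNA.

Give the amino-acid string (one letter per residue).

Answer: MILGPVIHVRTQ

Derivation:
start AUG at pos 2
pos 2: AUG -> M; peptide=M
pos 5: AUU -> I; peptide=MI
pos 8: CUA -> L; peptide=MIL
pos 11: GGU -> G; peptide=MILG
pos 14: CCU -> P; peptide=MILGP
pos 17: GUA -> V; peptide=MILGPV
pos 20: AUA -> I; peptide=MILGPVI
pos 23: CAU -> H; peptide=MILGPVIH
pos 26: GUA -> V; peptide=MILGPVIHV
pos 29: CGG -> R; peptide=MILGPVIHVR
pos 32: ACG -> T; peptide=MILGPVIHVRT
pos 35: CAA -> Q; peptide=MILGPVIHVRTQ
pos 38: UAG -> STOP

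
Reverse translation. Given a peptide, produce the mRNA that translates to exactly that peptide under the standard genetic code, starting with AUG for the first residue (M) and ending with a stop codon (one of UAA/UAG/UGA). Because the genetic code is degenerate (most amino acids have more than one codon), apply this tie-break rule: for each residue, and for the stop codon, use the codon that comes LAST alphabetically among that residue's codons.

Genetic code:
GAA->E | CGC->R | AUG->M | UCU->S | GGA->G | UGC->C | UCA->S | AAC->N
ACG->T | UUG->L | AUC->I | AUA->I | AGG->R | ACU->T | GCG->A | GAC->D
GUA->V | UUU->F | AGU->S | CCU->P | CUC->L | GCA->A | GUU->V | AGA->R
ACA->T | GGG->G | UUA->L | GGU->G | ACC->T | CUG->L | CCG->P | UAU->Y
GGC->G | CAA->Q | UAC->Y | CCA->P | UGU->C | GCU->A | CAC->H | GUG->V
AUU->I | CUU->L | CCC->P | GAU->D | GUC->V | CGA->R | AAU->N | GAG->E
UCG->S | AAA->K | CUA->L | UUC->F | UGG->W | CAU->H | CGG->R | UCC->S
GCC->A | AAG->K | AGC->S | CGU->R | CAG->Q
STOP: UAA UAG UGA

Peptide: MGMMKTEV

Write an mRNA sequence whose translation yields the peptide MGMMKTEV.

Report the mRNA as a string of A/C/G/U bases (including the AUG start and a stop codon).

Answer: mRNA: AUGGGUAUGAUGAAGACUGAGGUUUGA

Derivation:
residue 1: M -> AUG (start codon)
residue 2: G codons sorted = GGA,GGC,GGG,GGU -> pick last = GGU
residue 3: M -> AUG (only codon)
residue 4: M -> AUG (only codon)
residue 5: K codons sorted = AAA,AAG -> pick last = AAG
residue 6: T codons sorted = ACA,ACC,ACG,ACU -> pick last = ACU
residue 7: E codons sorted = GAA,GAG -> pick last = GAG
residue 8: V codons sorted = GUA,GUC,GUG,GUU -> pick last = GUU
terminator: stop codons sorted = UAA,UAG,UGA -> pick last = UGA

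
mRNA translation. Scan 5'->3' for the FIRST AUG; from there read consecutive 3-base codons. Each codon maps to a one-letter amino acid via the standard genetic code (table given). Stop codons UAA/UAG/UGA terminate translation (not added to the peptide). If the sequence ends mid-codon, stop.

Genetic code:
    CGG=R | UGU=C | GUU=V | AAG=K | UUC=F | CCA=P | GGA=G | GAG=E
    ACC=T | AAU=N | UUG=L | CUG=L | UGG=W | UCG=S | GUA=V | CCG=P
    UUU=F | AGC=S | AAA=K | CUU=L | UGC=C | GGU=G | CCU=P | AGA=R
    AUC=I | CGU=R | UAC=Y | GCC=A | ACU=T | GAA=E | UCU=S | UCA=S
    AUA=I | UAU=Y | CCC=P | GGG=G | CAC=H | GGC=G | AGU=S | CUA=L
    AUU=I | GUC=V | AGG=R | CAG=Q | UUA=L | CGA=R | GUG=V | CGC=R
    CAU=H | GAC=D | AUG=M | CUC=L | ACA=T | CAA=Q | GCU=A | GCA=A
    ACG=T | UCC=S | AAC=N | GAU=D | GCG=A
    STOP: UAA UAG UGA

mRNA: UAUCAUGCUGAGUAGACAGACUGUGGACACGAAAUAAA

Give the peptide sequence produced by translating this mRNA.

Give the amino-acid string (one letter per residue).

start AUG at pos 4
pos 4: AUG -> M; peptide=M
pos 7: CUG -> L; peptide=ML
pos 10: AGU -> S; peptide=MLS
pos 13: AGA -> R; peptide=MLSR
pos 16: CAG -> Q; peptide=MLSRQ
pos 19: ACU -> T; peptide=MLSRQT
pos 22: GUG -> V; peptide=MLSRQTV
pos 25: GAC -> D; peptide=MLSRQTVD
pos 28: ACG -> T; peptide=MLSRQTVDT
pos 31: AAA -> K; peptide=MLSRQTVDTK
pos 34: UAA -> STOP

Answer: MLSRQTVDTK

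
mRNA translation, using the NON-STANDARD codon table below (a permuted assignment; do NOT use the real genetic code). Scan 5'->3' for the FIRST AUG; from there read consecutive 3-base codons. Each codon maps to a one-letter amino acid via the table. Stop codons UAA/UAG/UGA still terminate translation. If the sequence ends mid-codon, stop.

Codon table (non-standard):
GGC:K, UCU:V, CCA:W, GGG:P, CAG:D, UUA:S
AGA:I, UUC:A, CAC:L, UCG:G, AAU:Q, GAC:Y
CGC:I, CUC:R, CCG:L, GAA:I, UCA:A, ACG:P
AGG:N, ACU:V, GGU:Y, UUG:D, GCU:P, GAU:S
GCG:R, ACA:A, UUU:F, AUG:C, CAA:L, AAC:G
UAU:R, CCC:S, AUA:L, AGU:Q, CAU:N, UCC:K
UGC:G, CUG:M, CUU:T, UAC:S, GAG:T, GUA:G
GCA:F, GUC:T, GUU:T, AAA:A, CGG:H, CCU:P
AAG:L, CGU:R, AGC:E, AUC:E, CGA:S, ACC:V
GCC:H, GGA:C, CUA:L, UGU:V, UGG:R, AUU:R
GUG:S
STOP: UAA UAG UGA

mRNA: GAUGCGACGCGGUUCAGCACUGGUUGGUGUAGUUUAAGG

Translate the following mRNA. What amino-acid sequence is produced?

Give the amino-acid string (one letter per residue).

Answer: CSIYAFMTYGT

Derivation:
start AUG at pos 1
pos 1: AUG -> C; peptide=C
pos 4: CGA -> S; peptide=CS
pos 7: CGC -> I; peptide=CSI
pos 10: GGU -> Y; peptide=CSIY
pos 13: UCA -> A; peptide=CSIYA
pos 16: GCA -> F; peptide=CSIYAF
pos 19: CUG -> M; peptide=CSIYAFM
pos 22: GUU -> T; peptide=CSIYAFMT
pos 25: GGU -> Y; peptide=CSIYAFMTY
pos 28: GUA -> G; peptide=CSIYAFMTYG
pos 31: GUU -> T; peptide=CSIYAFMTYGT
pos 34: UAA -> STOP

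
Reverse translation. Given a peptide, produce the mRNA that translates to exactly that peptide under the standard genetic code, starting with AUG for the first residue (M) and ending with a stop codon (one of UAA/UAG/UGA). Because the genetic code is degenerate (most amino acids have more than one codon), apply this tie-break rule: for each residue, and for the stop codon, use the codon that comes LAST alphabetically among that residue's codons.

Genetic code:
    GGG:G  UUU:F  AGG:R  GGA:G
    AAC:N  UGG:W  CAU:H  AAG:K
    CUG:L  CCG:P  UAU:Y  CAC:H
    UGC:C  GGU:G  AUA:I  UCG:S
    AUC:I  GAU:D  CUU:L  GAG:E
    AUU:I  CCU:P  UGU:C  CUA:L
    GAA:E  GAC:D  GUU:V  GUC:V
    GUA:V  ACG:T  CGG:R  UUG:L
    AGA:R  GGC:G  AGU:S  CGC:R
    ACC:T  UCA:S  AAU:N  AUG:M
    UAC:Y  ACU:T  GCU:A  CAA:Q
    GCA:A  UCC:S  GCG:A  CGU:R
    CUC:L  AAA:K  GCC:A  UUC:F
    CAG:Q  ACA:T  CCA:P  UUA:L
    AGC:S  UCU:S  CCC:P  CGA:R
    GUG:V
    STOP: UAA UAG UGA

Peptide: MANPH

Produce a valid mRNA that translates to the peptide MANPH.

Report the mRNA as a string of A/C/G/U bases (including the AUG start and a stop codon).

residue 1: M -> AUG (start codon)
residue 2: A codons sorted = GCA,GCC,GCG,GCU -> pick last = GCU
residue 3: N codons sorted = AAC,AAU -> pick last = AAU
residue 4: P codons sorted = CCA,CCC,CCG,CCU -> pick last = CCU
residue 5: H codons sorted = CAC,CAU -> pick last = CAU
terminator: stop codons sorted = UAA,UAG,UGA -> pick last = UGA

Answer: mRNA: AUGGCUAAUCCUCAUUGA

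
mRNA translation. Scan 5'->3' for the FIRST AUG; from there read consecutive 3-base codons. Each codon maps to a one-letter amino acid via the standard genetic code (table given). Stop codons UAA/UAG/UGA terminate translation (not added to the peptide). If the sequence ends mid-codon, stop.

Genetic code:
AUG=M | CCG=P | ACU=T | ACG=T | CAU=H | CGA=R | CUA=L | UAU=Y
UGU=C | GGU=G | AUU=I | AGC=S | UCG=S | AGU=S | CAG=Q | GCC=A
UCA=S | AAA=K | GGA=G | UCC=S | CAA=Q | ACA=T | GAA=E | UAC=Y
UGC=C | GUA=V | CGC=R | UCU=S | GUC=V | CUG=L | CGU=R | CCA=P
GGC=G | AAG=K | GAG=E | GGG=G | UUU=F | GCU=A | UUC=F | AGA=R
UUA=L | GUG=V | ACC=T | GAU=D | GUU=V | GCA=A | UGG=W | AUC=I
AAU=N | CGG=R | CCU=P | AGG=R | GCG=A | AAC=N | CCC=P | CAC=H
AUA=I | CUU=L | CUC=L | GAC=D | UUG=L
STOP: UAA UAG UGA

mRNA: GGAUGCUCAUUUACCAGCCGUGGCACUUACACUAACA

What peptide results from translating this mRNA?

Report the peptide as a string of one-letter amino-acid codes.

start AUG at pos 2
pos 2: AUG -> M; peptide=M
pos 5: CUC -> L; peptide=ML
pos 8: AUU -> I; peptide=MLI
pos 11: UAC -> Y; peptide=MLIY
pos 14: CAG -> Q; peptide=MLIYQ
pos 17: CCG -> P; peptide=MLIYQP
pos 20: UGG -> W; peptide=MLIYQPW
pos 23: CAC -> H; peptide=MLIYQPWH
pos 26: UUA -> L; peptide=MLIYQPWHL
pos 29: CAC -> H; peptide=MLIYQPWHLH
pos 32: UAA -> STOP

Answer: MLIYQPWHLH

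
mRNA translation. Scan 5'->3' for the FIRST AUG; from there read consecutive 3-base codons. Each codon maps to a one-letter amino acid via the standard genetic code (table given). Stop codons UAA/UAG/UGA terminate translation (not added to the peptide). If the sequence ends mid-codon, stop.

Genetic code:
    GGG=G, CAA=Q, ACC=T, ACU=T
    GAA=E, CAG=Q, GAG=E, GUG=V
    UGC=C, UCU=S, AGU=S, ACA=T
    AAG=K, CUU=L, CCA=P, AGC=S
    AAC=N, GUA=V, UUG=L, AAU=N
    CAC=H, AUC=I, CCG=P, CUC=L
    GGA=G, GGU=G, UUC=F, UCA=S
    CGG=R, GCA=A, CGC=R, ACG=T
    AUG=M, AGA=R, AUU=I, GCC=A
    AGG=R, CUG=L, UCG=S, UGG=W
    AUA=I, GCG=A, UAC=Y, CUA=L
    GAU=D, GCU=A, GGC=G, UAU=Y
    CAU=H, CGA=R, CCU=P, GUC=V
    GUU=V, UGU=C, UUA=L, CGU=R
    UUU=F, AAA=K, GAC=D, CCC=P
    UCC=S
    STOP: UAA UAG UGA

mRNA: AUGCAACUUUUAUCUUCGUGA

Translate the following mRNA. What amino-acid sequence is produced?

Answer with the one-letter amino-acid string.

Answer: MQLLSS

Derivation:
start AUG at pos 0
pos 0: AUG -> M; peptide=M
pos 3: CAA -> Q; peptide=MQ
pos 6: CUU -> L; peptide=MQL
pos 9: UUA -> L; peptide=MQLL
pos 12: UCU -> S; peptide=MQLLS
pos 15: UCG -> S; peptide=MQLLSS
pos 18: UGA -> STOP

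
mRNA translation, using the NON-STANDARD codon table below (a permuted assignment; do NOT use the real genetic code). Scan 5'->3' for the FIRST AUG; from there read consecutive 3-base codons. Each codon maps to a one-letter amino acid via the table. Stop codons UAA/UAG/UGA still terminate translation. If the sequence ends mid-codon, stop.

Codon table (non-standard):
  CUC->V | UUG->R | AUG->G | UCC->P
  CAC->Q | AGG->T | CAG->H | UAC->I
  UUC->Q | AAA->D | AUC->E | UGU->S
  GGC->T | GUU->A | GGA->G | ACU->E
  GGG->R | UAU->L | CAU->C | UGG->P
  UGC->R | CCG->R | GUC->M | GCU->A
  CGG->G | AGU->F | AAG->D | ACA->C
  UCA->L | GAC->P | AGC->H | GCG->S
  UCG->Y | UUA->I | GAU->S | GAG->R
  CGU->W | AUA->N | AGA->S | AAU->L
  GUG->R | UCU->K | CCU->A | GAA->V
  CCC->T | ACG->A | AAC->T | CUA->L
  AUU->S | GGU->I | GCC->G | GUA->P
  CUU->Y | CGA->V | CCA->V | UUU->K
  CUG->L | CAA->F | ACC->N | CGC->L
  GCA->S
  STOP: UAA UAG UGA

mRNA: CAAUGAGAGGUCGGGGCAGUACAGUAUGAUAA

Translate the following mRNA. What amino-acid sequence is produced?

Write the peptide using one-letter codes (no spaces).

start AUG at pos 2
pos 2: AUG -> G; peptide=G
pos 5: AGA -> S; peptide=GS
pos 8: GGU -> I; peptide=GSI
pos 11: CGG -> G; peptide=GSIG
pos 14: GGC -> T; peptide=GSIGT
pos 17: AGU -> F; peptide=GSIGTF
pos 20: ACA -> C; peptide=GSIGTFC
pos 23: GUA -> P; peptide=GSIGTFCP
pos 26: UGA -> STOP

Answer: GSIGTFCP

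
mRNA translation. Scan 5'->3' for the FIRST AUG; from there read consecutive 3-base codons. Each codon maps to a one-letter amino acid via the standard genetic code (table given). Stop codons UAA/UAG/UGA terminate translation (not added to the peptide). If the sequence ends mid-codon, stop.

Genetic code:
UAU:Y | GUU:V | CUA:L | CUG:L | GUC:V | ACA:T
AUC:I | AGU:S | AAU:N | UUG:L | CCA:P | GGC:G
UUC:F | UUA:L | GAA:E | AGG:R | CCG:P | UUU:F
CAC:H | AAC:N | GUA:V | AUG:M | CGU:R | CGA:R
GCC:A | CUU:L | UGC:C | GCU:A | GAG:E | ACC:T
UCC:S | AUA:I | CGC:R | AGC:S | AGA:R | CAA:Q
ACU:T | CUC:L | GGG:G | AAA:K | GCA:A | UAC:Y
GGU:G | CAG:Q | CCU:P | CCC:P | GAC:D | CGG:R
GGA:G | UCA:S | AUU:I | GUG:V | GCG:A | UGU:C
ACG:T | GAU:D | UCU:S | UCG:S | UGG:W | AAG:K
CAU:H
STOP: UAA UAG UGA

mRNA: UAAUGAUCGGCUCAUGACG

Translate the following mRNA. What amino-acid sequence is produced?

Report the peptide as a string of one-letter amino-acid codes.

start AUG at pos 2
pos 2: AUG -> M; peptide=M
pos 5: AUC -> I; peptide=MI
pos 8: GGC -> G; peptide=MIG
pos 11: UCA -> S; peptide=MIGS
pos 14: UGA -> STOP

Answer: MIGS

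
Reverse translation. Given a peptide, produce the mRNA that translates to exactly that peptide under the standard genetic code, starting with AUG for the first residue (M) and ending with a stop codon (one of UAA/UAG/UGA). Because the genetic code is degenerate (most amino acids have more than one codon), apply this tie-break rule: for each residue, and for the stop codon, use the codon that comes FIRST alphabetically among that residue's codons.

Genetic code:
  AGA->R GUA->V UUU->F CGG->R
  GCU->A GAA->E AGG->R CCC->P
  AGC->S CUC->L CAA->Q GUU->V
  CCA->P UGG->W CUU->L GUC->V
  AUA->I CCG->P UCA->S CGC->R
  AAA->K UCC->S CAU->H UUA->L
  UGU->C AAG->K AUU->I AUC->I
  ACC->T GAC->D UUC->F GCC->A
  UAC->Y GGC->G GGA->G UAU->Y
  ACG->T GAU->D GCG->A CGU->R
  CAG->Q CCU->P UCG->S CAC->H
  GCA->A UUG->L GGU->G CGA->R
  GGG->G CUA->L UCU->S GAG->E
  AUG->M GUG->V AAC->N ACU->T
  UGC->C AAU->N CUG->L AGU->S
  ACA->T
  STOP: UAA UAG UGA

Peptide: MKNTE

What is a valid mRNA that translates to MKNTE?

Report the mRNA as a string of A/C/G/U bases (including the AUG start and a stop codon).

Answer: mRNA: AUGAAAAACACAGAAUAA

Derivation:
residue 1: M -> AUG (start codon)
residue 2: K codons sorted = AAA,AAG -> pick first = AAA
residue 3: N codons sorted = AAC,AAU -> pick first = AAC
residue 4: T codons sorted = ACA,ACC,ACG,ACU -> pick first = ACA
residue 5: E codons sorted = GAA,GAG -> pick first = GAA
terminator: stop codons sorted = UAA,UAG,UGA -> pick first = UAA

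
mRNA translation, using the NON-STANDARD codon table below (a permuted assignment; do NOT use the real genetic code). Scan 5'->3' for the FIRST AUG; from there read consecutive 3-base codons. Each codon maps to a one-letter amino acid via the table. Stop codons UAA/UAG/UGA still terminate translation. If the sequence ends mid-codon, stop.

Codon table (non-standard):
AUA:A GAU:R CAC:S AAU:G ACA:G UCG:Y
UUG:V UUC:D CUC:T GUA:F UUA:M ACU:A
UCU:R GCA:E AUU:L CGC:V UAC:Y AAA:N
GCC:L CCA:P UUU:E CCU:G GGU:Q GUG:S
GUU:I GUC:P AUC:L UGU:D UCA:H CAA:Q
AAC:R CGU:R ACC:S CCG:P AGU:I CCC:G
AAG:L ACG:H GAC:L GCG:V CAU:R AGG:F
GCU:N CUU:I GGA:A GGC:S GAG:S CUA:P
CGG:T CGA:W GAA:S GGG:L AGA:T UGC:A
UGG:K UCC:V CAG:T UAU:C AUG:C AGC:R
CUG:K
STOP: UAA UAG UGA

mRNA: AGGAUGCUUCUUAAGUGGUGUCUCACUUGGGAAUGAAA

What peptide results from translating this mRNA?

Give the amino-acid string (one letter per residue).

start AUG at pos 3
pos 3: AUG -> C; peptide=C
pos 6: CUU -> I; peptide=CI
pos 9: CUU -> I; peptide=CII
pos 12: AAG -> L; peptide=CIIL
pos 15: UGG -> K; peptide=CIILK
pos 18: UGU -> D; peptide=CIILKD
pos 21: CUC -> T; peptide=CIILKDT
pos 24: ACU -> A; peptide=CIILKDTA
pos 27: UGG -> K; peptide=CIILKDTAK
pos 30: GAA -> S; peptide=CIILKDTAKS
pos 33: UGA -> STOP

Answer: CIILKDTAKS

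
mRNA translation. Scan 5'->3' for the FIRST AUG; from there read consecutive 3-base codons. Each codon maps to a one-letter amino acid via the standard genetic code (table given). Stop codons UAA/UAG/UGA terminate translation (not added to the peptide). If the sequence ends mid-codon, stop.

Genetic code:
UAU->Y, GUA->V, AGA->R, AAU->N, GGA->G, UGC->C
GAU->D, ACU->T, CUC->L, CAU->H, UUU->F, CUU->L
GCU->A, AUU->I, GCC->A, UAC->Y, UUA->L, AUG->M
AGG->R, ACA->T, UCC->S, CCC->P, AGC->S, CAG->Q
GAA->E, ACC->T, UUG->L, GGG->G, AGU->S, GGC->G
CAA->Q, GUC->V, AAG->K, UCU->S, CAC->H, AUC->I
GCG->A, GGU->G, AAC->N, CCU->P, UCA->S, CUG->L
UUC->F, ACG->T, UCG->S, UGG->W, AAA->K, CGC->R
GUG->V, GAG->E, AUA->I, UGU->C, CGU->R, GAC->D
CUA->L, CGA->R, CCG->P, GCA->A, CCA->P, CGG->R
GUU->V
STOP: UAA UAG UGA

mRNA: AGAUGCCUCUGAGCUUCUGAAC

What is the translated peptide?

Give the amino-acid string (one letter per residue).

Answer: MPLSF

Derivation:
start AUG at pos 2
pos 2: AUG -> M; peptide=M
pos 5: CCU -> P; peptide=MP
pos 8: CUG -> L; peptide=MPL
pos 11: AGC -> S; peptide=MPLS
pos 14: UUC -> F; peptide=MPLSF
pos 17: UGA -> STOP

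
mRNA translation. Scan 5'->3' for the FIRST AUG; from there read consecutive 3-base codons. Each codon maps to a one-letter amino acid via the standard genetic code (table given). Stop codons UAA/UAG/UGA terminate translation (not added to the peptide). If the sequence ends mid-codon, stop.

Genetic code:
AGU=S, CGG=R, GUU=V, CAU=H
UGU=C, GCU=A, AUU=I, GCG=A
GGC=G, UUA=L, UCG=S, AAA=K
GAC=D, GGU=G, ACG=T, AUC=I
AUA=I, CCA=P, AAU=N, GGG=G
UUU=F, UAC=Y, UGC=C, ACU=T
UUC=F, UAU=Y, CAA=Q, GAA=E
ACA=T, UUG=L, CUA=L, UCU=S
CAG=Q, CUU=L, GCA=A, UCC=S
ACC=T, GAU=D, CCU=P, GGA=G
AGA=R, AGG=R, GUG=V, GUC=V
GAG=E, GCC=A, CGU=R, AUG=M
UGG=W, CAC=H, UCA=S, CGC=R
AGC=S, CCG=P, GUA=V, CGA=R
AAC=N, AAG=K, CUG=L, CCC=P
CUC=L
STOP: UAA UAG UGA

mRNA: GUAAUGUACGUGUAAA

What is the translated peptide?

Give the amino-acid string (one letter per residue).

Answer: MYV

Derivation:
start AUG at pos 3
pos 3: AUG -> M; peptide=M
pos 6: UAC -> Y; peptide=MY
pos 9: GUG -> V; peptide=MYV
pos 12: UAA -> STOP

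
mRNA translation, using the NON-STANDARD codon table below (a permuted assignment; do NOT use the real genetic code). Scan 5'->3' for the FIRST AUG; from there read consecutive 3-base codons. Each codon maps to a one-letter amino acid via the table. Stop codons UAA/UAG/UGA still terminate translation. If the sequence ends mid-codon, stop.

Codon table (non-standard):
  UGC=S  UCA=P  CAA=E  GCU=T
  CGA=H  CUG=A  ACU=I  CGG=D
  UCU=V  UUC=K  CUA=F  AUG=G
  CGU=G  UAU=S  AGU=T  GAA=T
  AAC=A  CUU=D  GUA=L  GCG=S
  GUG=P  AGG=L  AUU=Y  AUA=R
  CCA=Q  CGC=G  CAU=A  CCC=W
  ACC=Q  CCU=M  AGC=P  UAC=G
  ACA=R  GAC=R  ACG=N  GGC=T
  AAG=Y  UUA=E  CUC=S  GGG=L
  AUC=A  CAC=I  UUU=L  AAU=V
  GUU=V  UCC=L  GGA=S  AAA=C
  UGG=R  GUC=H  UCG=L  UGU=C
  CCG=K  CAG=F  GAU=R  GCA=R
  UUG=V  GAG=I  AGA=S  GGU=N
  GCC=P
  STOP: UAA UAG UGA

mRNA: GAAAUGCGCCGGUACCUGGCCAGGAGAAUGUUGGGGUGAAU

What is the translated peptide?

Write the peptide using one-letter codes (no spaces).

Answer: GGDGAPLSGVL

Derivation:
start AUG at pos 3
pos 3: AUG -> G; peptide=G
pos 6: CGC -> G; peptide=GG
pos 9: CGG -> D; peptide=GGD
pos 12: UAC -> G; peptide=GGDG
pos 15: CUG -> A; peptide=GGDGA
pos 18: GCC -> P; peptide=GGDGAP
pos 21: AGG -> L; peptide=GGDGAPL
pos 24: AGA -> S; peptide=GGDGAPLS
pos 27: AUG -> G; peptide=GGDGAPLSG
pos 30: UUG -> V; peptide=GGDGAPLSGV
pos 33: GGG -> L; peptide=GGDGAPLSGVL
pos 36: UGA -> STOP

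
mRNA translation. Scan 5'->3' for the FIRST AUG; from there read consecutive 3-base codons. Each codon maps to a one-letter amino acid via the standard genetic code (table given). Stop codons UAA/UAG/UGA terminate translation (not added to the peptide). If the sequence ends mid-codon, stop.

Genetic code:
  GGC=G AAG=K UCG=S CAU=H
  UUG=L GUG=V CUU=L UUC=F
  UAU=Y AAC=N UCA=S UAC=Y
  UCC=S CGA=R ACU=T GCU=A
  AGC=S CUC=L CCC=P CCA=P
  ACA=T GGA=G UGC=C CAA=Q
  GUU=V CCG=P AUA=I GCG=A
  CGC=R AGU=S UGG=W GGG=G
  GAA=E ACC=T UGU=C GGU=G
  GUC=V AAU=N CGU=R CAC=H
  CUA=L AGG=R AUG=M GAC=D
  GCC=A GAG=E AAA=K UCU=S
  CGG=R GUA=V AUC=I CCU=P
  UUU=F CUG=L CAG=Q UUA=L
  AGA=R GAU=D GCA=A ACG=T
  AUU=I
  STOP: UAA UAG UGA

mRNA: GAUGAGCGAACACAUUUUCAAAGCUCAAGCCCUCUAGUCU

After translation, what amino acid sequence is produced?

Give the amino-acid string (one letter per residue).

Answer: MSEHIFKAQAL

Derivation:
start AUG at pos 1
pos 1: AUG -> M; peptide=M
pos 4: AGC -> S; peptide=MS
pos 7: GAA -> E; peptide=MSE
pos 10: CAC -> H; peptide=MSEH
pos 13: AUU -> I; peptide=MSEHI
pos 16: UUC -> F; peptide=MSEHIF
pos 19: AAA -> K; peptide=MSEHIFK
pos 22: GCU -> A; peptide=MSEHIFKA
pos 25: CAA -> Q; peptide=MSEHIFKAQ
pos 28: GCC -> A; peptide=MSEHIFKAQA
pos 31: CUC -> L; peptide=MSEHIFKAQAL
pos 34: UAG -> STOP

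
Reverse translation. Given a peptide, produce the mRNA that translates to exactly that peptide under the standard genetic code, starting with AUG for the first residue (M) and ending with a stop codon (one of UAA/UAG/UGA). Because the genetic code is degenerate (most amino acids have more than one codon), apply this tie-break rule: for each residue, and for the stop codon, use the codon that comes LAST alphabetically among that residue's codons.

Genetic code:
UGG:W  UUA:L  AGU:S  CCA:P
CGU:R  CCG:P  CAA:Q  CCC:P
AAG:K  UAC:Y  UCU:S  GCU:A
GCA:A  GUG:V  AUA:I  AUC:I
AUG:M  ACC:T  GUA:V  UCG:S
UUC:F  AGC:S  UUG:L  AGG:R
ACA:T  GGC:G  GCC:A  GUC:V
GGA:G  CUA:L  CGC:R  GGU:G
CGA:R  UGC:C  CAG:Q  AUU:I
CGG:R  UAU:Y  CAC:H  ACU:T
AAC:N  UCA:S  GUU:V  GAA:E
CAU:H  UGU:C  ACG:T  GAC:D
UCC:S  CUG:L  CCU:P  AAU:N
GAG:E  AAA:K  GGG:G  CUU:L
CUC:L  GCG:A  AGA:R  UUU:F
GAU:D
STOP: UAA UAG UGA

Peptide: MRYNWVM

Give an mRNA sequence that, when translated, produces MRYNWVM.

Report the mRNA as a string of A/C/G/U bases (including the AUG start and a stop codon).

residue 1: M -> AUG (start codon)
residue 2: R codons sorted = AGA,AGG,CGA,CGC,CGG,CGU -> pick last = CGU
residue 3: Y codons sorted = UAC,UAU -> pick last = UAU
residue 4: N codons sorted = AAC,AAU -> pick last = AAU
residue 5: W -> UGG (only codon)
residue 6: V codons sorted = GUA,GUC,GUG,GUU -> pick last = GUU
residue 7: M -> AUG (only codon)
terminator: stop codons sorted = UAA,UAG,UGA -> pick last = UGA

Answer: mRNA: AUGCGUUAUAAUUGGGUUAUGUGA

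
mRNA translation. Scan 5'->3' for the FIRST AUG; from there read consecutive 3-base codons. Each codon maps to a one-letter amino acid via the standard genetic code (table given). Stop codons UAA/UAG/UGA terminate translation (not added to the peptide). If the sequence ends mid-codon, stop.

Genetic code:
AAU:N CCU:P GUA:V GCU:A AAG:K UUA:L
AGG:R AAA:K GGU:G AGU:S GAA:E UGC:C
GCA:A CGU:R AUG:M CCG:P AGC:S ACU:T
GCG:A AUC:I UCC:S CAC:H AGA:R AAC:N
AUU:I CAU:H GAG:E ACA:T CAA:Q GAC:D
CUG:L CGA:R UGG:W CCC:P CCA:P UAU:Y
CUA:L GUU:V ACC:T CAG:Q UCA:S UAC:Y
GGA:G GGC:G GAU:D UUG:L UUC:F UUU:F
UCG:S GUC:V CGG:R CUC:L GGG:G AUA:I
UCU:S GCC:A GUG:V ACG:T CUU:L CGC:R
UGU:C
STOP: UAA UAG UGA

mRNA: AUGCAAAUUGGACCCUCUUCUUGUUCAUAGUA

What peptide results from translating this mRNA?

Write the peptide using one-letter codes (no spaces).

start AUG at pos 0
pos 0: AUG -> M; peptide=M
pos 3: CAA -> Q; peptide=MQ
pos 6: AUU -> I; peptide=MQI
pos 9: GGA -> G; peptide=MQIG
pos 12: CCC -> P; peptide=MQIGP
pos 15: UCU -> S; peptide=MQIGPS
pos 18: UCU -> S; peptide=MQIGPSS
pos 21: UGU -> C; peptide=MQIGPSSC
pos 24: UCA -> S; peptide=MQIGPSSCS
pos 27: UAG -> STOP

Answer: MQIGPSSCS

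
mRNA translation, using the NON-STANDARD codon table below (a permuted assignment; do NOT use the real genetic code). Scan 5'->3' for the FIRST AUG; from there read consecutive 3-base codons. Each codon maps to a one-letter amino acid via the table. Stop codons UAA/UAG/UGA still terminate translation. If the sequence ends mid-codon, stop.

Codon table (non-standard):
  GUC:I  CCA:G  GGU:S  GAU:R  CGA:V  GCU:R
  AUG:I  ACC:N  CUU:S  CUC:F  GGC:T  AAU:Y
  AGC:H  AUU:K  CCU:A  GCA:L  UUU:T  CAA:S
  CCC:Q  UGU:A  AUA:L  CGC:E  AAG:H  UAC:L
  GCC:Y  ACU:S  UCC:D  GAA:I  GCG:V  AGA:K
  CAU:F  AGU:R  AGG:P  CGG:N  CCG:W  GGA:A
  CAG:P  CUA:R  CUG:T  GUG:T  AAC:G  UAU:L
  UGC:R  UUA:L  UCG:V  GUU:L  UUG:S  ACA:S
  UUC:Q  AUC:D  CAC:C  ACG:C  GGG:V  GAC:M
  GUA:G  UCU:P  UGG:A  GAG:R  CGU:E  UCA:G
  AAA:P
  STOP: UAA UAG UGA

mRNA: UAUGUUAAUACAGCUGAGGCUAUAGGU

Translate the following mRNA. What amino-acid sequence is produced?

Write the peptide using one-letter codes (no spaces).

Answer: ILLPTPR

Derivation:
start AUG at pos 1
pos 1: AUG -> I; peptide=I
pos 4: UUA -> L; peptide=IL
pos 7: AUA -> L; peptide=ILL
pos 10: CAG -> P; peptide=ILLP
pos 13: CUG -> T; peptide=ILLPT
pos 16: AGG -> P; peptide=ILLPTP
pos 19: CUA -> R; peptide=ILLPTPR
pos 22: UAG -> STOP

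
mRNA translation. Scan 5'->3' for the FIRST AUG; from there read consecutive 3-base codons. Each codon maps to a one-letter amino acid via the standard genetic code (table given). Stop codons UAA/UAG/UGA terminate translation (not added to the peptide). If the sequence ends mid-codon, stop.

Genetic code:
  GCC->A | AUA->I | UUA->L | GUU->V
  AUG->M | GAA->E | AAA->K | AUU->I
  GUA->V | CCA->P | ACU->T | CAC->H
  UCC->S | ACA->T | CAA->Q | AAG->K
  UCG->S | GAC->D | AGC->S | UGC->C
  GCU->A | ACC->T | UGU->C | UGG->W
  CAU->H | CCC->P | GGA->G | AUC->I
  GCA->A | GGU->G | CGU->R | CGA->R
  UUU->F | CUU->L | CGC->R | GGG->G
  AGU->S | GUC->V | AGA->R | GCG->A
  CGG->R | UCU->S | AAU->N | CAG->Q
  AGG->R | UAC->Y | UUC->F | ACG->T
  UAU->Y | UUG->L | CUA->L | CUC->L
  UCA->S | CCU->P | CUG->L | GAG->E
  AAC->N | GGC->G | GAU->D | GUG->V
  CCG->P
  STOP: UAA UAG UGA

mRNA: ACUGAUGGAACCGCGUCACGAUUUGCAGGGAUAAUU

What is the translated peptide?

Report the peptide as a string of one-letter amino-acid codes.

start AUG at pos 4
pos 4: AUG -> M; peptide=M
pos 7: GAA -> E; peptide=ME
pos 10: CCG -> P; peptide=MEP
pos 13: CGU -> R; peptide=MEPR
pos 16: CAC -> H; peptide=MEPRH
pos 19: GAU -> D; peptide=MEPRHD
pos 22: UUG -> L; peptide=MEPRHDL
pos 25: CAG -> Q; peptide=MEPRHDLQ
pos 28: GGA -> G; peptide=MEPRHDLQG
pos 31: UAA -> STOP

Answer: MEPRHDLQG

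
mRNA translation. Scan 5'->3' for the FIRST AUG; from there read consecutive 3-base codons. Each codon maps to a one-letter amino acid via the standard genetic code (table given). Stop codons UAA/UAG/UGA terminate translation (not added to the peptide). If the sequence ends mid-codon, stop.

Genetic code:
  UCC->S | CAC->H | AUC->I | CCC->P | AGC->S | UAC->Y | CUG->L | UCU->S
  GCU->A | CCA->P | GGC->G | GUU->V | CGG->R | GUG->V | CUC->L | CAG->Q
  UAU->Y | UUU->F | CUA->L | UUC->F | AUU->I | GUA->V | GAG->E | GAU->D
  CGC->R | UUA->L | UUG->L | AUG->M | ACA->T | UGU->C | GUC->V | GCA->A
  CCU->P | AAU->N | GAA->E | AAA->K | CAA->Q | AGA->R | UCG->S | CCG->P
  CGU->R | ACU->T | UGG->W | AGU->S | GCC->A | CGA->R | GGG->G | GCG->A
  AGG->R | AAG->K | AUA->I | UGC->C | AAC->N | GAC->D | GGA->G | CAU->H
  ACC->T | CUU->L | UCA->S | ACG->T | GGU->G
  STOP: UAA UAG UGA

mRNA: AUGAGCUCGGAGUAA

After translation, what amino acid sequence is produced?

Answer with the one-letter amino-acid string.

start AUG at pos 0
pos 0: AUG -> M; peptide=M
pos 3: AGC -> S; peptide=MS
pos 6: UCG -> S; peptide=MSS
pos 9: GAG -> E; peptide=MSSE
pos 12: UAA -> STOP

Answer: MSSE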